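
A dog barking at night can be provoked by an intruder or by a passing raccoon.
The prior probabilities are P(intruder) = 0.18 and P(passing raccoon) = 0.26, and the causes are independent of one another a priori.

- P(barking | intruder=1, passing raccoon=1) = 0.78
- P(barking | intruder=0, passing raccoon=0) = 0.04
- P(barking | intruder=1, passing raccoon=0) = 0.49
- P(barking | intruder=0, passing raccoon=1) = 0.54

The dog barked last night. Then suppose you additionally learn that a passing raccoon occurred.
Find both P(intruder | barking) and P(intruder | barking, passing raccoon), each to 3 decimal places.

By total probability over the 4 (intruder, passing raccoon) configurations:
  P(barking) = 0.04*0.82*0.74 + 0.54*0.82*0.26 + 0.49*0.18*0.74 + 0.78*0.18*0.26
        = 0.024272 + 0.115128 + 0.065268 + 0.036504 = 0.241172
The terms with intruder present sum to 0.101772, so
  P(intruder | barking) = 0.101772 / 0.241172 ≈ 0.422

Now also conditioning on passing raccoon=true:
By total probability over both values of intruder:
  P(barking | passing raccoon) = 0.54×0.82 + 0.78×0.18
        = 0.442800 + 0.140400 = 0.583200
Keeping only the intruder-present terms gives 0.140400, so
  P(intruder | barking, passing raccoon) = 0.140400 / 0.583200 ≈ 0.241
The drop from 0.422 to 0.241 is the explaining-away (discounting) effect.

P(intruder | barking) ≈ 0.422; P(intruder | barking, passing raccoon) ≈ 0.241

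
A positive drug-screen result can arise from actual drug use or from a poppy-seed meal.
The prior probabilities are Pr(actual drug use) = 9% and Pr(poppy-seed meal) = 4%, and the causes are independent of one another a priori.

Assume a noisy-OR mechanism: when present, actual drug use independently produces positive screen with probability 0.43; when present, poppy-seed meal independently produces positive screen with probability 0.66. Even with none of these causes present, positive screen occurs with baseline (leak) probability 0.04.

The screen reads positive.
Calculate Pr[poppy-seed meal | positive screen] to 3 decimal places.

Pr[poppy-seed meal | positive screen] ≈ 0.270

Under noisy-OR, P(positive screen | causes) = 1 − (1−0.04)·∏(1−qᵢ) over the active causes.
By total probability over the 4 (actual drug use, poppy-seed meal) configurations:
  P(positive screen) = 0.04*0.91*0.96 + 0.6736*0.91*0.04 + 0.4528*0.09*0.96 + 0.813952*0.09*0.04
        = 0.034944 + 0.024519 + 0.039122 + 0.002930 = 0.101515
Configurations with poppy-seed meal contribute 0.027449, so
  P(poppy-seed meal | positive screen) = 0.027449 / 0.101515 ≈ 0.270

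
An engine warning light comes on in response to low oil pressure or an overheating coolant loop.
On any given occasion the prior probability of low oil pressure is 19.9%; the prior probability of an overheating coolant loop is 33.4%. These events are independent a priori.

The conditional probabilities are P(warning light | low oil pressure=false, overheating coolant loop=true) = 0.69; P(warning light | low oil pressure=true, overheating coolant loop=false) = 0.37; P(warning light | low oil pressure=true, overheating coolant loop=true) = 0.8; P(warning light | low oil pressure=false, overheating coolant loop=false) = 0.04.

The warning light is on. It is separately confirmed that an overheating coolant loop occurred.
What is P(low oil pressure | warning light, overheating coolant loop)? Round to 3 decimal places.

P(low oil pressure | warning light, overheating coolant loop) ≈ 0.224

P(warning light | overheating coolant loop) = 0.69×0.801 + 0.8×0.199 = 0.552690 + 0.159200 = 0.711890
The low oil pressure-present share is 0.8×0.199 = 0.159200.
So P(low oil pressure | warning light, overheating coolant loop) = 0.159200/0.711890 ≈ 0.224.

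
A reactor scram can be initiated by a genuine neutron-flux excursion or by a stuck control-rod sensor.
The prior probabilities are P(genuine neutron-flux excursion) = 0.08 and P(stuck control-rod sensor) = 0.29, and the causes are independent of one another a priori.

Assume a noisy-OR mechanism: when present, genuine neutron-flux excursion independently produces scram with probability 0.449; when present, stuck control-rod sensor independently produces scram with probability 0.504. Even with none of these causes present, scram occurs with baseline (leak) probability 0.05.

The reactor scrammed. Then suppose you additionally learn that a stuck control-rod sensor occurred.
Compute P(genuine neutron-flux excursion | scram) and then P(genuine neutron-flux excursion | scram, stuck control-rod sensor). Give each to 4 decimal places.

Under noisy-OR, P(scram | causes) = 1 − (1−0.05)·∏(1−qᵢ) over the active causes.
Weight on genuine neutron-flux excursion=true, given the evidence: 0.027068 + 0.017177 = 0.044245
Denominator P(scram): 0.05×0.92×0.71 + 0.5288×0.92×0.29 + 0.47655×0.08×0.71 + 0.740369×0.08×0.29 = 0.217989
P(genuine neutron-flux excursion | scram) = 0.044245/0.217989 ≈ 0.2030

Now also conditioning on stuck control-rod sensor=true:
P(scram | stuck control-rod sensor) = 0.5288·0.92 + 0.740369·0.08 = 0.486496 + 0.059230 = 0.545726
Of this, 0.059230 comes from 0.740369·0.08 (the genuine neutron-flux excursion=true cases).
So P(genuine neutron-flux excursion | scram, stuck control-rod sensor) = 0.059230/0.545726 ≈ 0.1085.
— stuck control-rod sensor explains away the evidence for genuine neutron-flux excursion.

P(genuine neutron-flux excursion | scram) ≈ 0.2030; P(genuine neutron-flux excursion | scram, stuck control-rod sensor) ≈ 0.1085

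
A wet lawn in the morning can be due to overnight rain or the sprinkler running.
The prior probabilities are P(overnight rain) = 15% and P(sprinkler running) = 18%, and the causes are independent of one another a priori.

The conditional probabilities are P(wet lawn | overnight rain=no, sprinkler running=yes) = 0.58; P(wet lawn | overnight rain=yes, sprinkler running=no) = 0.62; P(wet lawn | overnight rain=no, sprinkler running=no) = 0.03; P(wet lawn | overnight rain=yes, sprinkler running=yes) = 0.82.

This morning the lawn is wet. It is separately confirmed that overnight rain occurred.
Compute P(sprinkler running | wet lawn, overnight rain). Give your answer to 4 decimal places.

For the numerator, keep only sprinkler running=true terms: 0.82*0.18 = 0.147600
Denominator P(wet lawn | overnight rain): 0.62*0.82 + 0.82*0.18 = 0.656000
P(sprinkler running | wet lawn, overnight rain) = 0.147600/0.656000 ≈ 0.2250

P(sprinkler running | wet lawn, overnight rain) ≈ 0.2250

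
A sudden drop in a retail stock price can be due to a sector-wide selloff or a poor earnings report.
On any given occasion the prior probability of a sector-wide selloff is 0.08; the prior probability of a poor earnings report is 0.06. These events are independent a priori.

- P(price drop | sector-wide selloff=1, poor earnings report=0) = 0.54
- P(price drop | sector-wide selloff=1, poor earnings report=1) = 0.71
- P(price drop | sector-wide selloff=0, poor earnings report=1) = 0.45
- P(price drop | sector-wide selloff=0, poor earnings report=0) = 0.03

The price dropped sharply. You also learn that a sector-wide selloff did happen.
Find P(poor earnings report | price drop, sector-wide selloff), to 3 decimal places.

Weight on poor earnings report=true, given the evidence: 0.71×0.06 = 0.042600
Normalizer over all consistent configurations: 0.54×0.94 + 0.71×0.06 = 0.550200
P(poor earnings report | price drop, sector-wide selloff) = 0.042600/0.550200 ≈ 0.077

P(poor earnings report | price drop, sector-wide selloff) ≈ 0.077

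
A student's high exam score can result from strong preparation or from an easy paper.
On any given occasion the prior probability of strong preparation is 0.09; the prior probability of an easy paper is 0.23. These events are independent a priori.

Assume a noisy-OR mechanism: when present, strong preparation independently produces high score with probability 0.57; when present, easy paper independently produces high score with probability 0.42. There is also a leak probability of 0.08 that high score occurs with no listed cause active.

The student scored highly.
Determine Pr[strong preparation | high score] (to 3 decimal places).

Under noisy-OR, P(high score | causes) = 1 − (1−0.08)·∏(1−qᵢ) over the active causes.
Weight on strong preparation=true, given the evidence: 0.041885 + 0.015950 = 0.057835
The normalizing constant is 0.08*0.91*0.77 + 0.4664*0.91*0.23 + 0.6044*0.09*0.77 + 0.770552*0.09*0.23 = 0.211509
Posterior = 0.057835 / 0.211509 ≈ 0.273

Pr[strong preparation | high score] ≈ 0.273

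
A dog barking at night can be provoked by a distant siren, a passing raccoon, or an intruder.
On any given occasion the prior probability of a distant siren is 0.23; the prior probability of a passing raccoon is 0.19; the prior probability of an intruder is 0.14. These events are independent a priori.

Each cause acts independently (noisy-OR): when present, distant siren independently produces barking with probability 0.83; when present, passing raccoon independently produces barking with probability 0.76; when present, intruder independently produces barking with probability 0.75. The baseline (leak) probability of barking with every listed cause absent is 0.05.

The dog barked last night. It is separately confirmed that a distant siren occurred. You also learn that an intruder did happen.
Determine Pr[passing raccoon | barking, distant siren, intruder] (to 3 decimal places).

Under noisy-OR, P(barking | causes) = 1 − (1−0.05)·∏(1−qᵢ) over the active causes.
P(barking | distant siren, intruder) = 0.959625×0.81 + 0.99031×0.19 = 0.777296 + 0.188159 = 0.965455
Of this, 0.188159 comes from 0.99031×0.19 (the passing raccoon=true cases).
Hence the posterior is 0.188159/0.965455 ≈ 0.195.

Pr[passing raccoon | barking, distant siren, intruder] ≈ 0.195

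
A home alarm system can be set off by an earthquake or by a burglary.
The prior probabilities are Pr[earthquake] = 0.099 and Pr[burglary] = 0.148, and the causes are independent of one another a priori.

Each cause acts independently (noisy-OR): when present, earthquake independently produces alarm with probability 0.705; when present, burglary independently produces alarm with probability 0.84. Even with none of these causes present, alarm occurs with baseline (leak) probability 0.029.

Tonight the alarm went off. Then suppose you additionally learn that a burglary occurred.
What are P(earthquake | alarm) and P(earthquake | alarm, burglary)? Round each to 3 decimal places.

Under noisy-OR, P(alarm | causes) = 1 − (1−0.029)·∏(1−qᵢ) over the active causes.
P(alarm) = 0.029·0.901·0.852 + 0.84464·0.901·0.148 + 0.713555·0.099·0.852 + 0.954169·0.099·0.148 = 0.022262 + 0.112631 + 0.060187 + 0.013980 = 0.209060
The earthquake-present share is 0.060187 + 0.013980 = 0.074167.
So P(earthquake | alarm) = 0.074167/0.209060 ≈ 0.355.

Now condition on the additional information:
For the numerator, keep only earthquake=true terms: 0.954169*0.099 = 0.094463
Normalizer over all consistent configurations: 0.84464*0.901 + 0.954169*0.099 = 0.855484
Posterior = 0.094463 / 0.855484 ≈ 0.110

P(earthquake | alarm) ≈ 0.355; P(earthquake | alarm, burglary) ≈ 0.110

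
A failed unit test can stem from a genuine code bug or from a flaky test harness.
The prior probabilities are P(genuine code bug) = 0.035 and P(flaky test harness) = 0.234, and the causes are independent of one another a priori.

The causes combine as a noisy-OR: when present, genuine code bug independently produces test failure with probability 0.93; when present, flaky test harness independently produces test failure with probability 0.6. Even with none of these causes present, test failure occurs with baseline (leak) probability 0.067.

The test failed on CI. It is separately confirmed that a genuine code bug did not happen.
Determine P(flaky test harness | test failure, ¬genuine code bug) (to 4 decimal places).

P(flaky test harness | test failure, ¬genuine code bug) ≈ 0.7408

Under noisy-OR, P(test failure | causes) = 1 − (1−0.067)·∏(1−qᵢ) over the active causes.
Numerator (weight on configurations with flaky test harness): 0.6268×0.234 = 0.146671
Normalizer over all consistent configurations: 0.067×0.766 + 0.6268×0.234 = 0.197993
P(flaky test harness | test failure, ¬genuine code bug) = 0.146671/0.197993 ≈ 0.7408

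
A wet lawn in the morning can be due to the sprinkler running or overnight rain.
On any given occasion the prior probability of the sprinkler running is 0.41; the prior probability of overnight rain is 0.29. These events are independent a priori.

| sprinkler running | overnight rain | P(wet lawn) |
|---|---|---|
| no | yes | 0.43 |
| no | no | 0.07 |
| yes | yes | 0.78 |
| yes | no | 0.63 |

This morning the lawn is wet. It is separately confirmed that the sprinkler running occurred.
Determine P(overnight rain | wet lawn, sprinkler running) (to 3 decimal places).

P(wet lawn | sprinkler running) = 0.63*0.71 + 0.78*0.29 = 0.447300 + 0.226200 = 0.673500
The overnight rain-present share is 0.78*0.29 = 0.226200.
P(overnight rain | wet lawn, sprinkler running) = 0.226200 / 0.673500 ≈ 0.336

P(overnight rain | wet lawn, sprinkler running) ≈ 0.336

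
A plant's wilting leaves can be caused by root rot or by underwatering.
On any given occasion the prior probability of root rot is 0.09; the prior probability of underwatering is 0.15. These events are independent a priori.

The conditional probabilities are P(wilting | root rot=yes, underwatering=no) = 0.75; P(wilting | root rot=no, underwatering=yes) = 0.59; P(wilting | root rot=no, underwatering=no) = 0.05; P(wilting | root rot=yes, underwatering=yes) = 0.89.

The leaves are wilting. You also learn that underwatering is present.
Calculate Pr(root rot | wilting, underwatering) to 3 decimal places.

Pr(root rot | wilting, underwatering) ≈ 0.130

By total probability over both values of root rot:
  P(wilting | underwatering) = 0.59*0.91 + 0.89*0.09
        = 0.536900 + 0.080100 = 0.617000
The terms with root rot present sum to 0.080100, so
  P(root rot | wilting, underwatering) = 0.080100 / 0.617000 ≈ 0.130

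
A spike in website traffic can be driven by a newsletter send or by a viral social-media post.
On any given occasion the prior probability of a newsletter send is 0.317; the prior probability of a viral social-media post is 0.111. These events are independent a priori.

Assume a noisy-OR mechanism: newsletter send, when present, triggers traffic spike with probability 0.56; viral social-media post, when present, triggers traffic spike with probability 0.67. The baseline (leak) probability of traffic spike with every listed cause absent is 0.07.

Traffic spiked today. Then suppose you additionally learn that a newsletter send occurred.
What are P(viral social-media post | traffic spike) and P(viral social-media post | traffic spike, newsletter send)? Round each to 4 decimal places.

P(viral social-media post | traffic spike) ≈ 0.2842; P(viral social-media post | traffic spike, newsletter send) ≈ 0.1545

Under noisy-OR, P(traffic spike | causes) = 1 − (1−0.07)·∏(1−qᵢ) over the active causes.
P(traffic spike) = 0.07×0.683×0.889 + 0.6931×0.683×0.111 + 0.5908×0.317×0.889 + 0.864964×0.317×0.111 = 0.042503 + 0.052546 + 0.166495 + 0.030435 = 0.291979
Of this, 0.082981 comes from 0.052546 + 0.030435 (the viral social-media post=true cases).
So P(viral social-media post | traffic spike) = 0.082981/0.291979 ≈ 0.2842.

Now condition on the additional information:
Numerator (weight on configurations with viral social-media post): 0.864964*0.111 = 0.096011
Denominator P(traffic spike | newsletter send): 0.5908*0.889 + 0.864964*0.111 = 0.621232
Posterior = 0.096011 / 0.621232 ≈ 0.1545
The drop from 0.2842 to 0.1545 is the explaining-away (discounting) effect.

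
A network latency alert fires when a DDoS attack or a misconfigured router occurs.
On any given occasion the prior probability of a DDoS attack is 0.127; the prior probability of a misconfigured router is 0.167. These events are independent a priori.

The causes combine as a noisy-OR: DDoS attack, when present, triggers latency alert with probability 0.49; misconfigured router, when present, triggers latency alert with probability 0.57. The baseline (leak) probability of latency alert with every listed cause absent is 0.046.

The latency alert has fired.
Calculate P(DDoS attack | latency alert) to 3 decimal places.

Under noisy-OR, P(latency alert | causes) = 1 − (1−0.046)·∏(1−qᵢ) over the active causes.
For the numerator, keep only DDoS attack=true terms: 0.054319 + 0.016772 = 0.071091
Denominator P(latency alert): 0.046·0.873·0.833 + 0.58978·0.873·0.167 + 0.51346·0.127·0.833 + 0.790788·0.127·0.167 = 0.190528
Posterior = 0.071091 / 0.190528 ≈ 0.373

P(DDoS attack | latency alert) ≈ 0.373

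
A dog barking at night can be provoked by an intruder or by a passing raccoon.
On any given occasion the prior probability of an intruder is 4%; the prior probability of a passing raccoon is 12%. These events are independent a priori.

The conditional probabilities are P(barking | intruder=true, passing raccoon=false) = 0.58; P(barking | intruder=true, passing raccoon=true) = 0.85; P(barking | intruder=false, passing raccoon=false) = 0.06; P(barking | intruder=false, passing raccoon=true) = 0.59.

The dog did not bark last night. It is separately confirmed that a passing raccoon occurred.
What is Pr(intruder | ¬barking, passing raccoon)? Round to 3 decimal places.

Pr(intruder | ¬barking, passing raccoon) ≈ 0.015

By total probability over both values of intruder:
  P(¬barking | passing raccoon) = 0.41×0.96 + 0.15×0.04
        = 0.393600 + 0.006000 = 0.399600
The terms with intruder present sum to 0.006000, so
  P(intruder | ¬barking, passing raccoon) = 0.006000 / 0.399600 ≈ 0.015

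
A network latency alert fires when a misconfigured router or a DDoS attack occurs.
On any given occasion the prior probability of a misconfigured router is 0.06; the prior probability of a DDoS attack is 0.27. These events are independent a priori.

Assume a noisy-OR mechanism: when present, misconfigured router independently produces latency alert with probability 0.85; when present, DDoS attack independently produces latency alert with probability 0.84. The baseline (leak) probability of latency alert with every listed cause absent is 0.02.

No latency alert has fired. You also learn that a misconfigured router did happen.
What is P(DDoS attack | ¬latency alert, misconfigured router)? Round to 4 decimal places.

Under noisy-OR, P(latency alert | causes) = 1 − (1−0.02)·∏(1−qᵢ) over the active causes.
By total probability over both values of DDoS attack:
  P(¬latency alert | misconfigured router) = 0.147×0.73 + 0.02352×0.27
        = 0.107310 + 0.006350 = 0.113660
Keeping only the DDoS attack-present terms gives 0.006350, so
  P(DDoS attack | ¬latency alert, misconfigured router) = 0.006350 / 0.113660 ≈ 0.0559

P(DDoS attack | ¬latency alert, misconfigured router) ≈ 0.0559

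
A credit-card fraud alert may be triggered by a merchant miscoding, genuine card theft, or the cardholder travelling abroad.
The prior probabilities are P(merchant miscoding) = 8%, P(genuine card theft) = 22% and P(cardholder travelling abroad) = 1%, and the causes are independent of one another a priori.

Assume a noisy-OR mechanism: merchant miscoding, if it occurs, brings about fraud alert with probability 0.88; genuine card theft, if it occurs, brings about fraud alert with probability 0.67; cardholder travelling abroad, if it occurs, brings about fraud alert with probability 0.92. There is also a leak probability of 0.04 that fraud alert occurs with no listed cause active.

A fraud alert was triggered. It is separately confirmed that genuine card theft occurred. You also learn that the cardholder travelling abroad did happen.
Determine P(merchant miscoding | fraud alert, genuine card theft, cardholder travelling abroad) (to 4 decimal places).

Under noisy-OR, P(fraud alert | causes) = 1 − (1−0.04)·∏(1−qᵢ) over the active causes.
Weight on merchant miscoding=true, given the evidence: 0.996959*0.08 = 0.079757
Normalizer over all consistent configurations: 0.974656*0.92 + 0.996959*0.08 = 0.976441
P(merchant miscoding | fraud alert, genuine card theft, cardholder travelling abroad) = 0.079757/0.976441 ≈ 0.0817

P(merchant miscoding | fraud alert, genuine card theft, cardholder travelling abroad) ≈ 0.0817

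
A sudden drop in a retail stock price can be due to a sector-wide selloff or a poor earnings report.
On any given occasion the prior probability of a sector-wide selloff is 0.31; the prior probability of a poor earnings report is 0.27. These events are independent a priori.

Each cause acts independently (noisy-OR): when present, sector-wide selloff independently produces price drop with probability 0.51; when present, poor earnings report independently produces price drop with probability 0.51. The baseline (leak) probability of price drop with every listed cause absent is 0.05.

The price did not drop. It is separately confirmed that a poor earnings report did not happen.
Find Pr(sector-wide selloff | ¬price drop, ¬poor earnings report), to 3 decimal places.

Pr(sector-wide selloff | ¬price drop, ¬poor earnings report) ≈ 0.180

Under noisy-OR, P(price drop | causes) = 1 − (1−0.05)·∏(1−qᵢ) over the active causes.
By total probability over both values of sector-wide selloff:
  P(¬price drop | ¬poor earnings report) = 0.95×0.69 + 0.4655×0.31
        = 0.655500 + 0.144305 = 0.799805
Configurations with sector-wide selloff contribute 0.144305, so
  P(sector-wide selloff | ¬price drop, ¬poor earnings report) = 0.144305 / 0.799805 ≈ 0.180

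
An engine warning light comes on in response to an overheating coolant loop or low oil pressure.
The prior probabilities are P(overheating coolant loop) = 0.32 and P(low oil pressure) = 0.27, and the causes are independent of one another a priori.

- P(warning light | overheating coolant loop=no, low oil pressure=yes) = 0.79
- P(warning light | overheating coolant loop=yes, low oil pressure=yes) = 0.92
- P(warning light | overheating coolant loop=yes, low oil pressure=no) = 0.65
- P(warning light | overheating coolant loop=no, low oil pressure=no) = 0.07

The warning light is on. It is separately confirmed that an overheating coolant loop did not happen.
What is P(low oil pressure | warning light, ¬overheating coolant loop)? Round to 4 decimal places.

Numerator (weight on configurations with low oil pressure): 0.79*0.27 = 0.213300
Normalizer over all consistent configurations: 0.07*0.73 + 0.79*0.27 = 0.264400
Posterior = 0.213300 / 0.264400 ≈ 0.8067

P(low oil pressure | warning light, ¬overheating coolant loop) ≈ 0.8067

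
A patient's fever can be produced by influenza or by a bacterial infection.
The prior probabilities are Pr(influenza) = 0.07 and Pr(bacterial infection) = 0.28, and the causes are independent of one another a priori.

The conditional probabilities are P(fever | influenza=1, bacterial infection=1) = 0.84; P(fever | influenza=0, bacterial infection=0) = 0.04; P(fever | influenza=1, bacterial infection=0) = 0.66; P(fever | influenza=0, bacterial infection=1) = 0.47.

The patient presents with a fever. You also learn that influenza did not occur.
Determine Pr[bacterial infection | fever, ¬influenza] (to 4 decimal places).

For the numerator, keep only bacterial infection=true terms: 0.47*0.28 = 0.131600
Denominator P(fever | ¬influenza): 0.04*0.72 + 0.47*0.28 = 0.160400
Posterior = 0.131600 / 0.160400 ≈ 0.8204

Pr[bacterial infection | fever, ¬influenza] ≈ 0.8204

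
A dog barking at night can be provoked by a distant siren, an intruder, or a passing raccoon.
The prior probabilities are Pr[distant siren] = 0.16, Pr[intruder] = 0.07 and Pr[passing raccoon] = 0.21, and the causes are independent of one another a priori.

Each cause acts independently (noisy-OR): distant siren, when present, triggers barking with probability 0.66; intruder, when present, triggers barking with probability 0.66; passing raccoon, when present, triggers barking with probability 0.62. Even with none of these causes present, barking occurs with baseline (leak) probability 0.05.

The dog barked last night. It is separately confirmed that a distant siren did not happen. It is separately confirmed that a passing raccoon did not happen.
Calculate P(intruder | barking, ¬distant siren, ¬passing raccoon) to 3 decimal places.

Under noisy-OR, P(barking | causes) = 1 − (1−0.05)·∏(1−qᵢ) over the active causes.
Numerator (weight on configurations with intruder): 0.677·0.07 = 0.047390
Denominator P(barking | ¬distant siren, ¬passing raccoon): 0.05·0.93 + 0.677·0.07 = 0.093890
Posterior = 0.047390 / 0.093890 ≈ 0.505

P(intruder | barking, ¬distant siren, ¬passing raccoon) ≈ 0.505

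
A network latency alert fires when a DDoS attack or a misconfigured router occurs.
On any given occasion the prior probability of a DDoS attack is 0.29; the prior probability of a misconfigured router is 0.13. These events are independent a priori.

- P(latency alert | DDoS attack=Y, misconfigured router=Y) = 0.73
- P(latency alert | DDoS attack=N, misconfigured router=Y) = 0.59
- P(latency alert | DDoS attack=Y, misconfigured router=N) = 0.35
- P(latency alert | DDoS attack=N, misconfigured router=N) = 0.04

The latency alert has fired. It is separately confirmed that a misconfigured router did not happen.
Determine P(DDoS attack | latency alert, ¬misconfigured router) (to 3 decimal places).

P(latency alert | ¬misconfigured router) = 0.04*0.71 + 0.35*0.29 = 0.028400 + 0.101500 = 0.129900
The DDoS attack-present share is 0.35*0.29 = 0.101500.
So P(DDoS attack | latency alert, ¬misconfigured router) = 0.101500/0.129900 ≈ 0.781.

P(DDoS attack | latency alert, ¬misconfigured router) ≈ 0.781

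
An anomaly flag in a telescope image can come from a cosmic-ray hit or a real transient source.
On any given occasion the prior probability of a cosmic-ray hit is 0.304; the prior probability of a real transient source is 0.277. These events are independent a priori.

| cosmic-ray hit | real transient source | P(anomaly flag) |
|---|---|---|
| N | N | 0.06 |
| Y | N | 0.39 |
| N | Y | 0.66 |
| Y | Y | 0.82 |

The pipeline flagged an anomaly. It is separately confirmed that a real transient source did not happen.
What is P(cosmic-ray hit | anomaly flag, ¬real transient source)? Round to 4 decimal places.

P(cosmic-ray hit | anomaly flag, ¬real transient source) ≈ 0.7395

Enumerate both values of cosmic-ray hit and weight by the priors:
  P(anomaly flag | ¬real transient source) = 0.06·0.696 + 0.39·0.304
        = 0.041760 + 0.118560 = 0.160320
Configurations with cosmic-ray hit contribute 0.118560, so
  P(cosmic-ray hit | anomaly flag, ¬real transient source) = 0.118560 / 0.160320 ≈ 0.7395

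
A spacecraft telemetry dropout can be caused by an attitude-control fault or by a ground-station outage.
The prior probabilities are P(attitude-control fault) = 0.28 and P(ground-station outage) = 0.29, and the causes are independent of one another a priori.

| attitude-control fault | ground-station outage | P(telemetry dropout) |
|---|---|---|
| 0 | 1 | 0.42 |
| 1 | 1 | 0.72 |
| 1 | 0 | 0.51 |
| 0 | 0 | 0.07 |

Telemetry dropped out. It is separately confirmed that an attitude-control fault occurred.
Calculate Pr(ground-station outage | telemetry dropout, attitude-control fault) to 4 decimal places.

Pr(ground-station outage | telemetry dropout, attitude-control fault) ≈ 0.3657

Weight on ground-station outage=true, given the evidence: 0.72·0.29 = 0.208800
Denominator P(telemetry dropout | attitude-control fault): 0.51·0.71 + 0.72·0.29 = 0.570900
P(ground-station outage | telemetry dropout, attitude-control fault) = 0.208800/0.570900 ≈ 0.3657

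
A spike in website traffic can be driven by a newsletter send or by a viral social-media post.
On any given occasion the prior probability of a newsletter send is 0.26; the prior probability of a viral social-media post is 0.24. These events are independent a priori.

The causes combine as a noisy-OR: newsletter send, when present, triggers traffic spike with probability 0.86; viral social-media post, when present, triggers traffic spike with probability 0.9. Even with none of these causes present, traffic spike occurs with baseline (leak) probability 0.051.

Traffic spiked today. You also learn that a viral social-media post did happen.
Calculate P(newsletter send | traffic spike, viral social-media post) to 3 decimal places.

Under noisy-OR, P(traffic spike | causes) = 1 − (1−0.051)·∏(1−qᵢ) over the active causes.
Sum P(traffic spike|·) weighted by the priors over both values of newsletter send:
  P(traffic spike | viral social-media post) = 0.9051·0.74 + 0.986714·0.26
        = 0.669774 + 0.256546 = 0.926320
The terms with newsletter send present sum to 0.256546, so
  P(newsletter send | traffic spike, viral social-media post) = 0.256546 / 0.926320 ≈ 0.277

P(newsletter send | traffic spike, viral social-media post) ≈ 0.277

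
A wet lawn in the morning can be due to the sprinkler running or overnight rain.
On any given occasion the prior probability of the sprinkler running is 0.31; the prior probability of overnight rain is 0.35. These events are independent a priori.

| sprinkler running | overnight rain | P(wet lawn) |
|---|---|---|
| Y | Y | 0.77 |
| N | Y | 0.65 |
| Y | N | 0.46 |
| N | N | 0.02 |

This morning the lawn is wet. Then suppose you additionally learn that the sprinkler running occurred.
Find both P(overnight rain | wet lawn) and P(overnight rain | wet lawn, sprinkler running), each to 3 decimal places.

By total probability over the 4 (sprinkler running, overnight rain) configurations:
  P(wet lawn) = 0.02·0.69·0.65 + 0.65·0.69·0.35 + 0.46·0.31·0.65 + 0.77·0.31·0.35
        = 0.008970 + 0.156975 + 0.092690 + 0.083545 = 0.342180
Configurations with overnight rain contribute 0.240520, so
  P(overnight rain | wet lawn) = 0.240520 / 0.342180 ≈ 0.703

Now condition on the additional information:
Sum P(wet lawn|·) weighted by the priors over both values of overnight rain:
  P(wet lawn | sprinkler running) = 0.46·0.65 + 0.77·0.35
        = 0.299000 + 0.269500 = 0.568500
Keeping only the overnight rain-present terms gives 0.269500, so
  P(overnight rain | wet lawn, sprinkler running) = 0.269500 / 0.568500 ≈ 0.474
This is intercausal reasoning (explaining away): once sprinkler running accounts for the wet lawn, overnight rain becomes less likely.

P(overnight rain | wet lawn) ≈ 0.703; P(overnight rain | wet lawn, sprinkler running) ≈ 0.474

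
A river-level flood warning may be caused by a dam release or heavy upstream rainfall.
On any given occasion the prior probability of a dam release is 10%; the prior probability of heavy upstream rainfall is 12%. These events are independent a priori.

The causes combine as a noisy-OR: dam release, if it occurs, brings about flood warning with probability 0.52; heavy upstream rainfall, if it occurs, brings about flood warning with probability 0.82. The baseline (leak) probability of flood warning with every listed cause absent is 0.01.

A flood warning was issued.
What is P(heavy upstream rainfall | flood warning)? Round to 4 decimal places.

P(heavy upstream rainfall | flood warning) ≈ 0.6483

Under noisy-OR, P(flood warning | causes) = 1 − (1−0.01)·∏(1−qᵢ) over the active causes.
For the numerator, keep only heavy upstream rainfall=true terms: 0.088754 + 0.010974 = 0.099728
Normalizer over all consistent configurations: 0.01*0.9*0.88 + 0.8218*0.9*0.12 + 0.5248*0.1*0.88 + 0.914464*0.1*0.12 = 0.153830
Posterior = 0.099728 / 0.153830 ≈ 0.6483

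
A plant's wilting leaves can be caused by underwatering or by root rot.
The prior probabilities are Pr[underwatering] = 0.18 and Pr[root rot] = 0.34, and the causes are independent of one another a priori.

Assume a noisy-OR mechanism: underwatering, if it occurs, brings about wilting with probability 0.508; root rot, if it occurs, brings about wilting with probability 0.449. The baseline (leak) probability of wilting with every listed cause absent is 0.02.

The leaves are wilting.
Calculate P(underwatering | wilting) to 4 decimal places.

Under noisy-OR, P(wilting | causes) = 1 − (1−0.02)·∏(1−qᵢ) over the active causes.
Sum P(wilting|·) weighted by the priors over the 4 (underwatering, root rot) configurations:
  P(wilting) = 0.02*0.82*0.66 + 0.46002*0.82*0.34 + 0.51784*0.18*0.66 + 0.73433*0.18*0.34
        = 0.010824 + 0.128254 + 0.061519 + 0.044941 = 0.245538
Keeping only the underwatering-present terms gives 0.106460, so
  P(underwatering | wilting) = 0.106460 / 0.245538 ≈ 0.4336

P(underwatering | wilting) ≈ 0.4336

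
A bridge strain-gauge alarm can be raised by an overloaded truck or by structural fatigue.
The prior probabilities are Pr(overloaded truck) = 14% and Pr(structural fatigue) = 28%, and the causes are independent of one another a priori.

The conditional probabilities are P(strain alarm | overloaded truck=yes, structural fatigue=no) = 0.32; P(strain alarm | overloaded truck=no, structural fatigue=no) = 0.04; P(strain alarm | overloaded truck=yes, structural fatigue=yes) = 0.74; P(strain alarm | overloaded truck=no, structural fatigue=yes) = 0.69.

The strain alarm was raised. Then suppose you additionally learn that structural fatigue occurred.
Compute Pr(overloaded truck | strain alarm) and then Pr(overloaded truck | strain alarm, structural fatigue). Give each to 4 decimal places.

For the numerator, keep only overloaded truck=true terms: 0.032256 + 0.029008 = 0.061264
Normalizer over all consistent configurations: 0.04×0.86×0.72 + 0.69×0.86×0.28 + 0.32×0.14×0.72 + 0.74×0.14×0.28 = 0.252184
P(overloaded truck | strain alarm) = 0.061264/0.252184 ≈ 0.2429

With the extra evidence:
Sum P(strain alarm|·) weighted by the priors over both values of overloaded truck:
  P(strain alarm | structural fatigue) = 0.69×0.86 + 0.74×0.14
        = 0.593400 + 0.103600 = 0.697000
Keeping only the overloaded truck-present terms gives 0.103600, so
  P(overloaded truck | strain alarm, structural fatigue) = 0.103600 / 0.697000 ≈ 0.1486
Conditioning on structural fatigue lowers the posterior on overloaded truck: the classic explaining-away effect in a common-effect structure.

Pr(overloaded truck | strain alarm) ≈ 0.2429; Pr(overloaded truck | strain alarm, structural fatigue) ≈ 0.1486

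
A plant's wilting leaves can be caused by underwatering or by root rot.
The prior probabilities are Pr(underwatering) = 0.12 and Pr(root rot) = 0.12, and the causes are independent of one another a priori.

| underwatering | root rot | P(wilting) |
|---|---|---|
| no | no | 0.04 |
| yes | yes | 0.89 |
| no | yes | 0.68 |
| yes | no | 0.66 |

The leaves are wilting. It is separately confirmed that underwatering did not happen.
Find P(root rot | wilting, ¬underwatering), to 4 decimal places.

P(root rot | wilting, ¬underwatering) ≈ 0.6986

Weight on root rot=true, given the evidence: 0.68·0.12 = 0.081600
The normalizing constant is 0.04·0.88 + 0.68·0.12 = 0.116800
P(root rot | wilting, ¬underwatering) = 0.081600/0.116800 ≈ 0.6986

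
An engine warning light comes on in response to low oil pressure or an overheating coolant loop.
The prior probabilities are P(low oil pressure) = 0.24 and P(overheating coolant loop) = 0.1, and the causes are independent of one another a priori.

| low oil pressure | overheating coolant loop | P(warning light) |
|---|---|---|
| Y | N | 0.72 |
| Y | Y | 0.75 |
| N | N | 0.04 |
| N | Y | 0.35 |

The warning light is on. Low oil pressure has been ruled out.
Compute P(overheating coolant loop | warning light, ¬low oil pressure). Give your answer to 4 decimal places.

P(overheating coolant loop | warning light, ¬low oil pressure) ≈ 0.4930

Enumerate both values of overheating coolant loop and weight by the priors:
  P(warning light | ¬low oil pressure) = 0.04*0.9 + 0.35*0.1
        = 0.036000 + 0.035000 = 0.071000
Configurations with overheating coolant loop contribute 0.035000, so
  P(overheating coolant loop | warning light, ¬low oil pressure) = 0.035000 / 0.071000 ≈ 0.4930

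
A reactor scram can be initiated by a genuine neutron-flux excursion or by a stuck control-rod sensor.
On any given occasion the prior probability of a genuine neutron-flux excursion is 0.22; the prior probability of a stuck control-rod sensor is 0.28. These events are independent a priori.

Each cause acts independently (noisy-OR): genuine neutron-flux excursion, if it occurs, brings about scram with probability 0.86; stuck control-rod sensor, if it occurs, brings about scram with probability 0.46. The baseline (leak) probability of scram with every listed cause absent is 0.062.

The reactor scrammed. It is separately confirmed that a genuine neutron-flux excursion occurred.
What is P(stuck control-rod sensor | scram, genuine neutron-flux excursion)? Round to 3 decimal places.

Under noisy-OR, P(scram | causes) = 1 − (1−0.062)·∏(1−qᵢ) over the active causes.
Sum P(scram|·) weighted by the priors over both values of stuck control-rod sensor:
  P(scram | genuine neutron-flux excursion) = 0.86868*0.72 + 0.929087*0.28
        = 0.625450 + 0.260144 = 0.885594
Keeping only the stuck control-rod sensor-present terms gives 0.260144, so
  P(stuck control-rod sensor | scram, genuine neutron-flux excursion) = 0.260144 / 0.885594 ≈ 0.294

P(stuck control-rod sensor | scram, genuine neutron-flux excursion) ≈ 0.294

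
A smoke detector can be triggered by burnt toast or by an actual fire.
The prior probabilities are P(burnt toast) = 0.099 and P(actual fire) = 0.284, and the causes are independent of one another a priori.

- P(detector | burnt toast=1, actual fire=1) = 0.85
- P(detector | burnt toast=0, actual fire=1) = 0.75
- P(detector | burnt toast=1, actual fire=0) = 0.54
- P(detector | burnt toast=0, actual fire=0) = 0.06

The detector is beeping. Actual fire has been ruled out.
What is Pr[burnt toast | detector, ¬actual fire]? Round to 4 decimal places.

P(detector | ¬actual fire) = 0.06·0.901 + 0.54·0.099 = 0.054060 + 0.053460 = 0.107520
Restricting to configurations with burnt toast present: 0.54·0.099 = 0.053460.
Hence the posterior is 0.053460/0.107520 ≈ 0.4972.

Pr[burnt toast | detector, ¬actual fire] ≈ 0.4972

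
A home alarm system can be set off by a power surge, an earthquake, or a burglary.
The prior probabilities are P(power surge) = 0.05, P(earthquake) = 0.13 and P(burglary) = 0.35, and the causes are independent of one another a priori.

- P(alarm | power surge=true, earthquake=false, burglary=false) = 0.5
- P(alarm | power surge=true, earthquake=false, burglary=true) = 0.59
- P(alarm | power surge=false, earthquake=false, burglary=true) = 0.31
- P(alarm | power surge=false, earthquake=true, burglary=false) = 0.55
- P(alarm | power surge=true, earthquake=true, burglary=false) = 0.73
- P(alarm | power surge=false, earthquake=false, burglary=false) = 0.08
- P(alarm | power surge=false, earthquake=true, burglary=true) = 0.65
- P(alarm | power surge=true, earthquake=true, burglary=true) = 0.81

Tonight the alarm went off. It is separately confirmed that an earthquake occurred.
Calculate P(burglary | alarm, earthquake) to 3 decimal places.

For the numerator, keep only burglary=true terms: 0.216125 + 0.014175 = 0.230300
Normalizer over all consistent configurations: 0.55×0.95×0.65 + 0.65×0.95×0.35 + 0.73×0.05×0.65 + 0.81×0.05×0.35 = 0.593650
P(burglary | alarm, earthquake) = 0.230300/0.593650 ≈ 0.388

P(burglary | alarm, earthquake) ≈ 0.388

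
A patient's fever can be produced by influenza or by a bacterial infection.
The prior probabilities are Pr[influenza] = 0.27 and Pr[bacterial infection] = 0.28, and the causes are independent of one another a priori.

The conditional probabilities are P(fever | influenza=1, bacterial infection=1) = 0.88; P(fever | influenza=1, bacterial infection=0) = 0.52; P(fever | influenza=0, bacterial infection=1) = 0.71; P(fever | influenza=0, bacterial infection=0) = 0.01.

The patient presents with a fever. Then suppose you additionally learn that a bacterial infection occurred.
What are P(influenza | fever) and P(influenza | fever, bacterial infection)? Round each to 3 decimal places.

P(influenza | fever) ≈ 0.527; P(influenza | fever, bacterial infection) ≈ 0.314

Numerator (weight on configurations with influenza): 0.101088 + 0.066528 = 0.167616
The normalizing constant is 0.01·0.73·0.72 + 0.71·0.73·0.28 + 0.52·0.27·0.72 + 0.88·0.27·0.28 = 0.317996
Posterior = 0.167616 / 0.317996 ≈ 0.527

Now condition on the additional information:
P(fever | bacterial infection) = 0.71*0.73 + 0.88*0.27 = 0.518300 + 0.237600 = 0.755900
The influenza-present share is 0.88*0.27 = 0.237600.
P(influenza | fever, bacterial infection) = 0.237600 / 0.755900 ≈ 0.314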